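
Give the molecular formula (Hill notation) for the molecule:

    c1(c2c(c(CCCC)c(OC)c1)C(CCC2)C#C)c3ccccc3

Heavy atoms from the SMILES: 23 C, 1 O.
Implicit hydrogens by atom environment:
  6 × C: 2 H each → 12
  6 × C (aromatic): 1 H each → 6
  6 × C (aromatic): no H
  2 × C: 3 H each → 6
  2 × C: 1 H each → 2
  1 × C: no H
  1 × O: no H
  Total hydrogens = 26.
Molecular formula: C23H26O

C23H26O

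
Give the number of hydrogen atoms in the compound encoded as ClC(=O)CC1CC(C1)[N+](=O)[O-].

Hydrogens are implicit in SMILES; fill each atom to its normal valence:
  3 × C: 2 H each → 6
  2 × C: 1 H each → 2
  2 × O: no H
  1 × C: no H
  1 × Cl: no H
  1 × N (charge +1): no H
  1 × O (charge -1): no H
  Total hydrogens = 8.

8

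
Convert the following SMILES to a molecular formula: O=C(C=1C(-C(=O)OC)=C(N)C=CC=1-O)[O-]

Heavy atoms from the SMILES: 9 C, 1 N, 5 O.
Implicit hydrogens by atom environment:
  4 × C (aromatic): no H
  3 × O: no H
  2 × C (aromatic): 1 H each → 2
  2 × C: no H
  1 × C: 3 H
  1 × N: 2 H
  1 × O: 1 H
  1 × O (charge -1): no H
  Total hydrogens = 8.
Net charge -1.
Molecular formula: C9H8NO5-

C9H8NO5-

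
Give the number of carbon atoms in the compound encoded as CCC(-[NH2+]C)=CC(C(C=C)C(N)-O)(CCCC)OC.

The symbol for carbon appears 15 times in the SMILES.

15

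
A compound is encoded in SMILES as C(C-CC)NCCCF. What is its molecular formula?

Heavy atoms from the SMILES: 7 C, 1 F, 1 N.
Implicit hydrogens by atom environment:
  6 × C: 2 H each → 12
  1 × C: 3 H
  1 × F: no H
  1 × N: 1 H
  Total hydrogens = 16.
Molecular formula: C7H16FN

C7H16FN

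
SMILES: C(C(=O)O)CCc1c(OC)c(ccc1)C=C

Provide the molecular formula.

Heavy atoms from the SMILES: 13 C, 3 O.
Implicit hydrogens by atom environment:
  4 × C: 2 H each → 8
  3 × C (aromatic): 1 H each → 3
  3 × C (aromatic): no H
  2 × O: no H
  1 × C: 3 H
  1 × C: 1 H
  1 × C: no H
  1 × O: 1 H
  Total hydrogens = 16.
Molecular formula: C13H16O3

C13H16O3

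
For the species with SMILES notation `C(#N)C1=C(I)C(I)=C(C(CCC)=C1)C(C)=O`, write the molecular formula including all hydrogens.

Heavy atoms from the SMILES: 12 C, 2 I, 1 N, 1 O.
Implicit hydrogens by atom environment:
  5 × C (aromatic): no H
  2 × C: 3 H each → 6
  2 × C: 2 H each → 4
  2 × C: no H
  2 × I: no H
  1 × C (aromatic): 1 H
  1 × N: no H
  1 × O: no H
  Total hydrogens = 11.
Molecular formula: C12H11I2NO

C12H11I2NO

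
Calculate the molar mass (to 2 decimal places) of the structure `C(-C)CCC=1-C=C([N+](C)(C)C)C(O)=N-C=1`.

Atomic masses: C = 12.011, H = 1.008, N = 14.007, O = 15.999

209.31

Molecular formula: C12H21N2O+.
M = 12×12.011 + 21×1.008 + 2×14.007 + 1×15.999 = 209.31 g/mol.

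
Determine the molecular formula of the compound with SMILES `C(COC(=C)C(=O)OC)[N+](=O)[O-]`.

Heavy atoms from the SMILES: 6 C, 1 N, 5 O.
Implicit hydrogens by atom environment:
  4 × O: no H
  3 × C: 2 H each → 6
  2 × C: no H
  1 × C: 3 H
  1 × N (charge +1): no H
  1 × O (charge -1): no H
  Total hydrogens = 9.
Molecular formula: C6H9NO5

C6H9NO5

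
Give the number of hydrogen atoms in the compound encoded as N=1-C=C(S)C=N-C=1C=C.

6

Hydrogens are implicit in SMILES; fill each atom to its normal valence:
  2 × C (aromatic): 1 H each → 2
  2 × C (aromatic): no H
  2 × N (aromatic): no H
  1 × C: 2 H
  1 × C: 1 H
  1 × S: 1 H
  Total hydrogens = 6.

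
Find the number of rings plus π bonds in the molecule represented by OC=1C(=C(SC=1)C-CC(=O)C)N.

Molecular formula from the SMILES: C8H11NO2S.
DoU = (2C + 2 + N − H − X)/2 = (2·8 + 2 + 1 − 11 − 0)/2 = 8/2 = 4.
(Structurally: 1 ring(s) + 3 π bond(s) = 4.)

4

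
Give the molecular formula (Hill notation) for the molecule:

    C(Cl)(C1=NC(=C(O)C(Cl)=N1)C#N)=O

C6HCl2N3O2

Heavy atoms from the SMILES: 6 C, 2 Cl, 3 N, 2 O.
Implicit hydrogens by atom environment:
  4 × C (aromatic): no H
  2 × C: no H
  2 × Cl: no H
  2 × N (aromatic): no H
  1 × N: no H
  1 × O: 1 H
  1 × O: no H
  Total hydrogens = 1.
Molecular formula: C6HCl2N3O2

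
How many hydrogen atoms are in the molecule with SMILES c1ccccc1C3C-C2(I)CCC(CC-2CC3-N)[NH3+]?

Hydrogens are implicit in SMILES; fill each atom to its normal valence:
  5 × C: 2 H each → 10
  5 × C (aromatic): 1 H each → 5
  4 × C: 1 H each → 4
  1 × C: no H
  1 × C (aromatic): no H
  1 × I: no H
  1 × N (charge +1): 3 H
  1 × N: 2 H
  Total hydrogens = 24.

24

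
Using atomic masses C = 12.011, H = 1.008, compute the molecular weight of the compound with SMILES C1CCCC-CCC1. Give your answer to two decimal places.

Molecular formula: C8H16.
M = 8×12.011 + 16×1.008 = 112.22 g/mol.

112.22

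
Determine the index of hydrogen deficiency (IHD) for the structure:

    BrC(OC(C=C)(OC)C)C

Molecular formula from the SMILES: C7H13BrO2.
DoU = (2C + 2 + N − H − X)/2 = (2·7 + 2 + 0 − 13 − 1)/2 = 2/2 = 1.
(Structurally: 0 ring(s) + 1 π bond(s) = 1.)

1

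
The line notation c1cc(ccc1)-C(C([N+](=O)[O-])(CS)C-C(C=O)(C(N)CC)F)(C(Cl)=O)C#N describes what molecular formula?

Heavy atoms from the SMILES: 17 C, 1 Cl, 1 F, 3 N, 4 O, 1 S.
Implicit hydrogens by atom environment:
  5 × C (aromatic): 1 H each → 5
  5 × C: no H
  3 × C: 2 H each → 6
  3 × O: no H
  2 × C: 1 H each → 2
  1 × C: 3 H
  1 × C (aromatic): no H
  1 × Cl: no H
  1 × F: no H
  1 × N: 2 H
  1 × N (charge +1): no H
  1 × N: no H
  1 × O (charge -1): no H
  1 × S: 1 H
  Total hydrogens = 19.
Molecular formula: C17H19ClFN3O4S

C17H19ClFN3O4S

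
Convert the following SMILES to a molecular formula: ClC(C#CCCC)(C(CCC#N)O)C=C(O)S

Heavy atoms from the SMILES: 12 C, 1 Cl, 1 N, 2 O, 1 S.
Implicit hydrogens by atom environment:
  5 × C: no H
  4 × C: 2 H each → 8
  2 × C: 1 H each → 2
  2 × O: 1 H each → 2
  1 × C: 3 H
  1 × Cl: no H
  1 × N: no H
  1 × S: 1 H
  Total hydrogens = 16.
Molecular formula: C12H16ClNO2S

C12H16ClNO2S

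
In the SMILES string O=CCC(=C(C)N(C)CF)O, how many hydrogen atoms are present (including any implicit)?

Hydrogens are implicit in SMILES; fill each atom to its normal valence:
  2 × C: 3 H each → 6
  2 × C: 2 H each → 4
  2 × C: no H
  1 × C: 1 H
  1 × F: no H
  1 × N: no H
  1 × O: 1 H
  1 × O: no H
  Total hydrogens = 12.

12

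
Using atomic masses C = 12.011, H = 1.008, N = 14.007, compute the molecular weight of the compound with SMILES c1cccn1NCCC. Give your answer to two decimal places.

Molecular formula: C7H12N2.
M = 7×12.011 + 12×1.008 + 2×14.007 = 124.19 g/mol.

124.19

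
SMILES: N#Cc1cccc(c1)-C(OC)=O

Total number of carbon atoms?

9

The symbol for carbon appears 9 times in the SMILES. Lowercase c denotes aromatic carbon and counts toward C.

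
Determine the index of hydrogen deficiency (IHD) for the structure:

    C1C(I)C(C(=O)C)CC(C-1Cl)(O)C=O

Molecular formula from the SMILES: C9H12ClIO3.
DoU = (2C + 2 + N − H − X)/2 = (2·9 + 2 + 0 − 12 − 2)/2 = 6/2 = 3.
(Structurally: 1 ring(s) + 2 π bond(s) = 3.)

3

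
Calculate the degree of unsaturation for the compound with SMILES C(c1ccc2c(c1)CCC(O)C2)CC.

Molecular formula from the SMILES: C13H18O.
DoU = (2C + 2 + N − H − X)/2 = (2·13 + 2 + 0 − 18 − 0)/2 = 10/2 = 5.
(Structurally: 2 ring(s) + 3 π bond(s) = 5.)

5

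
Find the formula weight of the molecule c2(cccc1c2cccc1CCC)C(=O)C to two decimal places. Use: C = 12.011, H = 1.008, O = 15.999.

212.29

Molecular formula: C15H16O.
M = 15×12.011 + 16×1.008 + 1×15.999 = 212.29 g/mol.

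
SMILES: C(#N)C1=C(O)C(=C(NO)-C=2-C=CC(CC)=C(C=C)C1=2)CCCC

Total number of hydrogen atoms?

Hydrogens are implicit in SMILES; fill each atom to its normal valence:
  8 × C (aromatic): no H
  5 × C: 2 H each → 10
  2 × C: 3 H each → 6
  2 × C (aromatic): 1 H each → 2
  2 × O: 1 H each → 2
  1 × C: 1 H
  1 × C: no H
  1 × N: 1 H
  1 × N: no H
  Total hydrogens = 22.

22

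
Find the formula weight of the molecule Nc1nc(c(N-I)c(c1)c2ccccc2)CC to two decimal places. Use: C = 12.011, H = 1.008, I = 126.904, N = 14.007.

339.18

Molecular formula: C13H14IN3.
M = 13×12.011 + 14×1.008 + 1×126.904 + 3×14.007 = 339.18 g/mol.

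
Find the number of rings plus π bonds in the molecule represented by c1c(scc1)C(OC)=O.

4

Molecular formula from the SMILES: C6H6O2S.
DoU = (2C + 2 + N − H − X)/2 = (2·6 + 2 + 0 − 6 − 0)/2 = 8/2 = 4.
(Structurally: 1 ring(s) + 3 π bond(s) = 4.)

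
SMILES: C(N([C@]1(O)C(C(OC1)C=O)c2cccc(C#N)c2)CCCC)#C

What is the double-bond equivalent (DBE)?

10

Molecular formula from the SMILES: C18H20N2O3.
DoU = (2C + 2 + N − H − X)/2 = (2·18 + 2 + 2 − 20 − 0)/2 = 20/2 = 10.
(Structurally: 2 ring(s) + 8 π bond(s) = 10.)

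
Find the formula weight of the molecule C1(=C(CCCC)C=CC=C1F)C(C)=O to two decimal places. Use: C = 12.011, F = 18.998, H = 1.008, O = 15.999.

Molecular formula: C12H15FO.
M = 12×12.011 + 1×18.998 + 15×1.008 + 1×15.999 = 194.25 g/mol.

194.25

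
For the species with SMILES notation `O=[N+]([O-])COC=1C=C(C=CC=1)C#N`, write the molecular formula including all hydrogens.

C8H6N2O3

Heavy atoms from the SMILES: 8 C, 2 N, 3 O.
Implicit hydrogens by atom environment:
  4 × C (aromatic): 1 H each → 4
  2 × C (aromatic): no H
  2 × O: no H
  1 × C: 2 H
  1 × C: no H
  1 × N: no H
  1 × N (charge +1): no H
  1 × O (charge -1): no H
  Total hydrogens = 6.
Molecular formula: C8H6N2O3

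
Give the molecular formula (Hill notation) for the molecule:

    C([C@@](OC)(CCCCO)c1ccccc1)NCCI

C15H24INO2

Heavy atoms from the SMILES: 15 C, 1 I, 1 N, 2 O.
Implicit hydrogens by atom environment:
  7 × C: 2 H each → 14
  5 × C (aromatic): 1 H each → 5
  1 × C: 3 H
  1 × C: no H
  1 × C (aromatic): no H
  1 × I: no H
  1 × N: 1 H
  1 × O: 1 H
  1 × O: no H
  Total hydrogens = 24.
Molecular formula: C15H24INO2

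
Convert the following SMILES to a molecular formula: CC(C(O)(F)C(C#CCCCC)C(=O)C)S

C12H19FO2S

Heavy atoms from the SMILES: 12 C, 1 F, 2 O, 1 S.
Implicit hydrogens by atom environment:
  4 × C: no H
  3 × C: 3 H each → 9
  3 × C: 2 H each → 6
  2 × C: 1 H each → 2
  1 × F: no H
  1 × O: 1 H
  1 × O: no H
  1 × S: 1 H
  Total hydrogens = 19.
Molecular formula: C12H19FO2S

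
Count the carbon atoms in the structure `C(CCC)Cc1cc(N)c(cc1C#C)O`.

The symbol for carbon appears 13 times in the SMILES. Lowercase c denotes aromatic carbon and counts toward C.

13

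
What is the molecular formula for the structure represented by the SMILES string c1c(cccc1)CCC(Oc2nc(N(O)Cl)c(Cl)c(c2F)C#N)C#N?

Heavy atoms from the SMILES: 16 C, 2 Cl, 1 F, 4 N, 2 O.
Implicit hydrogens by atom environment:
  6 × C (aromatic): no H
  5 × C (aromatic): 1 H each → 5
  3 × N: no H
  2 × C: 2 H each → 4
  2 × C: no H
  2 × Cl: no H
  1 × C: 1 H
  1 × F: no H
  1 × N (aromatic): no H
  1 × O: 1 H
  1 × O: no H
  Total hydrogens = 11.
Molecular formula: C16H11Cl2FN4O2

C16H11Cl2FN4O2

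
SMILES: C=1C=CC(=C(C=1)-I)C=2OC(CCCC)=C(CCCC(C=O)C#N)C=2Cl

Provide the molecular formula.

Heavy atoms from the SMILES: 20 C, 1 Cl, 1 I, 1 N, 2 O.
Implicit hydrogens by atom environment:
  6 × C: 2 H each → 12
  6 × C (aromatic): no H
  4 × C (aromatic): 1 H each → 4
  2 × C: 1 H each → 2
  1 × C: 3 H
  1 × C: no H
  1 × Cl: no H
  1 × I: no H
  1 × N: no H
  1 × O (aromatic): no H
  1 × O: no H
  Total hydrogens = 21.
Molecular formula: C20H21ClINO2

C20H21ClINO2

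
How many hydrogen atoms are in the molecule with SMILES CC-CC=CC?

12

Hydrogens are implicit in SMILES; fill each atom to its normal valence:
  2 × C: 3 H each → 6
  2 × C: 2 H each → 4
  2 × C: 1 H each → 2
  Total hydrogens = 12.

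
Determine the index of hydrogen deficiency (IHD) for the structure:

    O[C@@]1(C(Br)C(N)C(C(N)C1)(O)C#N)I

3

Molecular formula from the SMILES: C7H11BrIN3O2.
DoU = (2C + 2 + N − H − X)/2 = (2·7 + 2 + 3 − 11 − 2)/2 = 6/2 = 3.
(Structurally: 1 ring(s) + 2 π bond(s) = 3.)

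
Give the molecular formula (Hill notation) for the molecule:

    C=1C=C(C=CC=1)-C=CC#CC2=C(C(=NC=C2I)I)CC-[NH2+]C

C18H17I2N2+

Heavy atoms from the SMILES: 18 C, 2 I, 2 N.
Implicit hydrogens by atom environment:
  6 × C (aromatic): 1 H each → 6
  5 × C (aromatic): no H
  2 × C: 2 H each → 4
  2 × C: 1 H each → 2
  2 × C: no H
  2 × I: no H
  1 × C: 3 H
  1 × N (charge +1): 2 H
  1 × N (aromatic): no H
  Total hydrogens = 17.
Net charge +1.
Molecular formula: C18H17I2N2+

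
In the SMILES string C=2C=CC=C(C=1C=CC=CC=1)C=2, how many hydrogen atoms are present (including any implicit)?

10

Hydrogens are implicit in SMILES; fill each atom to its normal valence:
  10 × C (aromatic): 1 H each → 10
  2 × C (aromatic): no H
  Total hydrogens = 10.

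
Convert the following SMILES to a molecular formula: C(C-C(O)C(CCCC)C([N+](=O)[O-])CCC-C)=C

Heavy atoms from the SMILES: 14 C, 1 N, 3 O.
Implicit hydrogens by atom environment:
  8 × C: 2 H each → 16
  4 × C: 1 H each → 4
  2 × C: 3 H each → 6
  1 × N (charge +1): no H
  1 × O: 1 H
  1 × O: no H
  1 × O (charge -1): no H
  Total hydrogens = 27.
Molecular formula: C14H27NO3

C14H27NO3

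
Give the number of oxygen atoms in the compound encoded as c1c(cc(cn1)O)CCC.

1

The symbol for oxygen appears 1 time in the SMILES.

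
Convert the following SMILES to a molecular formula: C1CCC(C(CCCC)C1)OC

Heavy atoms from the SMILES: 11 C, 1 O.
Implicit hydrogens by atom environment:
  7 × C: 2 H each → 14
  2 × C: 3 H each → 6
  2 × C: 1 H each → 2
  1 × O: no H
  Total hydrogens = 22.
Molecular formula: C11H22O

C11H22O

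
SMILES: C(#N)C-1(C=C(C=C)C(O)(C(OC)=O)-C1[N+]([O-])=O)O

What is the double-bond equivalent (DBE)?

7

Molecular formula from the SMILES: C10H10N2O6.
DoU = (2C + 2 + N − H − X)/2 = (2·10 + 2 + 2 − 10 − 0)/2 = 14/2 = 7.
(Structurally: 1 ring(s) + 6 π bond(s) = 7.)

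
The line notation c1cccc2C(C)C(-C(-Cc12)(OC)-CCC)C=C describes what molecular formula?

Heavy atoms from the SMILES: 17 C, 1 O.
Implicit hydrogens by atom environment:
  4 × C: 2 H each → 8
  4 × C (aromatic): 1 H each → 4
  3 × C: 3 H each → 9
  3 × C: 1 H each → 3
  2 × C (aromatic): no H
  1 × C: no H
  1 × O: no H
  Total hydrogens = 24.
Molecular formula: C17H24O

C17H24O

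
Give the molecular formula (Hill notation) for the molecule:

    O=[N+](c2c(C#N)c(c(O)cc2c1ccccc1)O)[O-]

Heavy atoms from the SMILES: 13 C, 2 N, 4 O.
Implicit hydrogens by atom environment:
  6 × C (aromatic): 1 H each → 6
  6 × C (aromatic): no H
  2 × O: 1 H each → 2
  1 × C: no H
  1 × N (charge +1): no H
  1 × N: no H
  1 × O: no H
  1 × O (charge -1): no H
  Total hydrogens = 8.
Molecular formula: C13H8N2O4

C13H8N2O4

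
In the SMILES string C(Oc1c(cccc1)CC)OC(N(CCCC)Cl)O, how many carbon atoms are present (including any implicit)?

14

The symbol for carbon appears 14 times in the SMILES. Lowercase c denotes aromatic carbon and counts toward C.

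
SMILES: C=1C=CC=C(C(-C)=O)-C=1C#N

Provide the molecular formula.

C9H7NO

Heavy atoms from the SMILES: 9 C, 1 N, 1 O.
Implicit hydrogens by atom environment:
  4 × C (aromatic): 1 H each → 4
  2 × C (aromatic): no H
  2 × C: no H
  1 × C: 3 H
  1 × N: no H
  1 × O: no H
  Total hydrogens = 7.
Molecular formula: C9H7NO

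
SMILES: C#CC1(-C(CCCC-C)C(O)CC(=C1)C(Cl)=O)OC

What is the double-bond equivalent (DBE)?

5

Molecular formula from the SMILES: C15H21ClO3.
DoU = (2C + 2 + N − H − X)/2 = (2·15 + 2 + 0 − 21 − 1)/2 = 10/2 = 5.
(Structurally: 1 ring(s) + 4 π bond(s) = 5.)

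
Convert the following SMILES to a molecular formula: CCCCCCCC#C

Heavy atoms from the SMILES: 9 C.
Implicit hydrogens by atom environment:
  6 × C: 2 H each → 12
  1 × C: 3 H
  1 × C: 1 H
  1 × C: no H
  Total hydrogens = 16.
Molecular formula: C9H16

C9H16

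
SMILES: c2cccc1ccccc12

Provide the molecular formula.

C10H8

Heavy atoms from the SMILES: 10 C.
Implicit hydrogens by atom environment:
  8 × C (aromatic): 1 H each → 8
  2 × C (aromatic): no H
  Total hydrogens = 8.
Molecular formula: C10H8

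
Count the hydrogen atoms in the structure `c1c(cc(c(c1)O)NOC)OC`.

Hydrogens are implicit in SMILES; fill each atom to its normal valence:
  3 × C (aromatic): 1 H each → 3
  3 × C (aromatic): no H
  2 × C: 3 H each → 6
  2 × O: no H
  1 × N: 1 H
  1 × O: 1 H
  Total hydrogens = 11.

11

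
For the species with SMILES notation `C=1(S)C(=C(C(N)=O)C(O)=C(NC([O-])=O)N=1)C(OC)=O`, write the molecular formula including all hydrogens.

Heavy atoms from the SMILES: 9 C, 3 N, 6 O, 1 S.
Implicit hydrogens by atom environment:
  5 × C (aromatic): no H
  4 × O: no H
  3 × C: no H
  1 × C: 3 H
  1 × N: 2 H
  1 × N: 1 H
  1 × N (aromatic): no H
  1 × O: 1 H
  1 × O (charge -1): no H
  1 × S: 1 H
  Total hydrogens = 8.
Net charge -1.
Molecular formula: C9H8N3O6S-

C9H8N3O6S-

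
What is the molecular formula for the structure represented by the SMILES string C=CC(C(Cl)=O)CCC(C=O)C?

Heavy atoms from the SMILES: 9 C, 1 Cl, 2 O.
Implicit hydrogens by atom environment:
  4 × C: 1 H each → 4
  3 × C: 2 H each → 6
  2 × O: no H
  1 × C: 3 H
  1 × C: no H
  1 × Cl: no H
  Total hydrogens = 13.
Molecular formula: C9H13ClO2

C9H13ClO2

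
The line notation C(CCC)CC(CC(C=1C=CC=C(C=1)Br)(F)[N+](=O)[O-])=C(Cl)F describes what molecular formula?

Heavy atoms from the SMILES: 1 Br, 15 C, 1 Cl, 2 F, 1 N, 2 O.
Implicit hydrogens by atom environment:
  5 × C: 2 H each → 10
  4 × C (aromatic): 1 H each → 4
  3 × C: no H
  2 × C (aromatic): no H
  2 × F: no H
  1 × Br: no H
  1 × C: 3 H
  1 × Cl: no H
  1 × N (charge +1): no H
  1 × O: no H
  1 × O (charge -1): no H
  Total hydrogens = 17.
Molecular formula: C15H17BrClF2NO2

C15H17BrClF2NO2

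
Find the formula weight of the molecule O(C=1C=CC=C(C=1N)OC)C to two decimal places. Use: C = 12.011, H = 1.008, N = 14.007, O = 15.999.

153.18

Molecular formula: C8H11NO2.
M = 8×12.011 + 11×1.008 + 1×14.007 + 2×15.999 = 153.18 g/mol.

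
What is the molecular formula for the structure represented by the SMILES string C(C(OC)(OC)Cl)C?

Heavy atoms from the SMILES: 5 C, 1 Cl, 2 O.
Implicit hydrogens by atom environment:
  3 × C: 3 H each → 9
  2 × O: no H
  1 × C: 2 H
  1 × C: no H
  1 × Cl: no H
  Total hydrogens = 11.
Molecular formula: C5H11ClO2

C5H11ClO2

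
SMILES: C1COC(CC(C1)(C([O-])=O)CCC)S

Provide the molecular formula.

C10H17O3S-

Heavy atoms from the SMILES: 10 C, 3 O, 1 S.
Implicit hydrogens by atom environment:
  6 × C: 2 H each → 12
  2 × C: no H
  2 × O: no H
  1 × C: 3 H
  1 × C: 1 H
  1 × O (charge -1): no H
  1 × S: 1 H
  Total hydrogens = 17.
Net charge -1.
Molecular formula: C10H17O3S-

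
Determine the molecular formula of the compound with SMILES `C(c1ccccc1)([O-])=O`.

Heavy atoms from the SMILES: 7 C, 2 O.
Implicit hydrogens by atom environment:
  5 × C (aromatic): 1 H each → 5
  1 × C (aromatic): no H
  1 × C: no H
  1 × O: no H
  1 × O (charge -1): no H
  Total hydrogens = 5.
Net charge -1.
Molecular formula: C7H5O2-

C7H5O2-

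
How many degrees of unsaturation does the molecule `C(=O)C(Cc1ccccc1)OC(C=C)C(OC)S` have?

Molecular formula from the SMILES: C14H18O3S.
DoU = (2C + 2 + N − H − X)/2 = (2·14 + 2 + 0 − 18 − 0)/2 = 12/2 = 6.
(Structurally: 1 ring(s) + 5 π bond(s) = 6.)

6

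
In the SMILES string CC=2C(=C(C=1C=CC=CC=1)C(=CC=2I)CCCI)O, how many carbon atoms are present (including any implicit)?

The symbol for carbon appears 16 times in the SMILES.

16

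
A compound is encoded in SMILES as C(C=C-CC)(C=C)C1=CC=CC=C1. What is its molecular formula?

C13H16

Heavy atoms from the SMILES: 13 C.
Implicit hydrogens by atom environment:
  5 × C (aromatic): 1 H each → 5
  4 × C: 1 H each → 4
  2 × C: 2 H each → 4
  1 × C: 3 H
  1 × C (aromatic): no H
  Total hydrogens = 16.
Molecular formula: C13H16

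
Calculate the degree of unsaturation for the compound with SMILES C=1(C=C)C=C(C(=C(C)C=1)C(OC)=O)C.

6

Molecular formula from the SMILES: C12H14O2.
DoU = (2C + 2 + N − H − X)/2 = (2·12 + 2 + 0 − 14 − 0)/2 = 12/2 = 6.
(Structurally: 1 ring(s) + 5 π bond(s) = 6.)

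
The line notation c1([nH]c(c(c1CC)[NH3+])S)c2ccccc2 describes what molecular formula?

Heavy atoms from the SMILES: 12 C, 2 N, 1 S.
Implicit hydrogens by atom environment:
  5 × C (aromatic): 1 H each → 5
  5 × C (aromatic): no H
  1 × C: 3 H
  1 × C: 2 H
  1 × N (charge +1): 3 H
  1 × N (aromatic): 1 H
  1 × S: 1 H
  Total hydrogens = 15.
Net charge +1.
Molecular formula: C12H15N2S+

C12H15N2S+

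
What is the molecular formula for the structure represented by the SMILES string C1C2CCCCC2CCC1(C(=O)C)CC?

C14H24O

Heavy atoms from the SMILES: 14 C, 1 O.
Implicit hydrogens by atom environment:
  8 × C: 2 H each → 16
  2 × C: 3 H each → 6
  2 × C: 1 H each → 2
  2 × C: no H
  1 × O: no H
  Total hydrogens = 24.
Molecular formula: C14H24O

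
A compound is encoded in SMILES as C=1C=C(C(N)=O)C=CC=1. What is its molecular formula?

Heavy atoms from the SMILES: 7 C, 1 N, 1 O.
Implicit hydrogens by atom environment:
  5 × C (aromatic): 1 H each → 5
  1 × C (aromatic): no H
  1 × C: no H
  1 × N: 2 H
  1 × O: no H
  Total hydrogens = 7.
Molecular formula: C7H7NO

C7H7NO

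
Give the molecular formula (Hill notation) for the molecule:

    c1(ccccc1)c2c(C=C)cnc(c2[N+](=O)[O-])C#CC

Heavy atoms from the SMILES: 16 C, 2 N, 2 O.
Implicit hydrogens by atom environment:
  6 × C (aromatic): 1 H each → 6
  5 × C (aromatic): no H
  2 × C: no H
  1 × C: 3 H
  1 × C: 2 H
  1 × C: 1 H
  1 × N (aromatic): no H
  1 × N (charge +1): no H
  1 × O: no H
  1 × O (charge -1): no H
  Total hydrogens = 12.
Molecular formula: C16H12N2O2

C16H12N2O2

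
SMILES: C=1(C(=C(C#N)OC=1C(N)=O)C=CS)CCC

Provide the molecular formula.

Heavy atoms from the SMILES: 11 C, 2 N, 2 O, 1 S.
Implicit hydrogens by atom environment:
  4 × C (aromatic): no H
  2 × C: 2 H each → 4
  2 × C: 1 H each → 2
  2 × C: no H
  1 × C: 3 H
  1 × N: 2 H
  1 × N: no H
  1 × O (aromatic): no H
  1 × O: no H
  1 × S: 1 H
  Total hydrogens = 12.
Molecular formula: C11H12N2O2S

C11H12N2O2S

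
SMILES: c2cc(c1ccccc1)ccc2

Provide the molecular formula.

Heavy atoms from the SMILES: 12 C.
Implicit hydrogens by atom environment:
  10 × C (aromatic): 1 H each → 10
  2 × C (aromatic): no H
  Total hydrogens = 10.
Molecular formula: C12H10

C12H10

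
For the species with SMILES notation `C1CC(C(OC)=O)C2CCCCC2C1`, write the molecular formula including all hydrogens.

Heavy atoms from the SMILES: 12 C, 2 O.
Implicit hydrogens by atom environment:
  7 × C: 2 H each → 14
  3 × C: 1 H each → 3
  2 × O: no H
  1 × C: 3 H
  1 × C: no H
  Total hydrogens = 20.
Molecular formula: C12H20O2

C12H20O2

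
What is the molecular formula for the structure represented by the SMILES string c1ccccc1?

C6H6

Heavy atoms from the SMILES: 6 C.
Implicit hydrogens by atom environment:
  6 × C (aromatic): 1 H each → 6
  Total hydrogens = 6.
Molecular formula: C6H6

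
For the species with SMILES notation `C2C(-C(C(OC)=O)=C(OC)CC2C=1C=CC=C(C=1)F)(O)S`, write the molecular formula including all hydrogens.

Heavy atoms from the SMILES: 15 C, 1 F, 4 O, 1 S.
Implicit hydrogens by atom environment:
  4 × C (aromatic): 1 H each → 4
  4 × C: no H
  3 × O: no H
  2 × C: 3 H each → 6
  2 × C: 2 H each → 4
  2 × C (aromatic): no H
  1 × C: 1 H
  1 × F: no H
  1 × O: 1 H
  1 × S: 1 H
  Total hydrogens = 17.
Molecular formula: C15H17FO4S

C15H17FO4S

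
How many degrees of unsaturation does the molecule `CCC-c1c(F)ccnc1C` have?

4

Molecular formula from the SMILES: C9H12FN.
DoU = (2C + 2 + N − H − X)/2 = (2·9 + 2 + 1 − 12 − 1)/2 = 8/2 = 4.
(Structurally: 1 ring(s) + 3 π bond(s) = 4.)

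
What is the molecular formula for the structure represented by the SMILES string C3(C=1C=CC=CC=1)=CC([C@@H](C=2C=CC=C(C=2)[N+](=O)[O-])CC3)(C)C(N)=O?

C20H20N2O3

Heavy atoms from the SMILES: 20 C, 2 N, 3 O.
Implicit hydrogens by atom environment:
  9 × C (aromatic): 1 H each → 9
  3 × C: no H
  3 × C (aromatic): no H
  2 × C: 2 H each → 4
  2 × C: 1 H each → 2
  2 × O: no H
  1 × C: 3 H
  1 × N: 2 H
  1 × N (charge +1): no H
  1 × O (charge -1): no H
  Total hydrogens = 20.
Molecular formula: C20H20N2O3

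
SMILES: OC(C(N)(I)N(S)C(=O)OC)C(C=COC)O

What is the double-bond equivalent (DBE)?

Molecular formula from the SMILES: C8H15IN2O5S.
DoU = (2C + 2 + N − H − X)/2 = (2·8 + 2 + 2 − 15 − 1)/2 = 4/2 = 2.
(Structurally: 0 ring(s) + 2 π bond(s) = 2.)

2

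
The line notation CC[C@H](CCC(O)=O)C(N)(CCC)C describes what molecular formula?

Heavy atoms from the SMILES: 11 C, 1 N, 2 O.
Implicit hydrogens by atom environment:
  5 × C: 2 H each → 10
  3 × C: 3 H each → 9
  2 × C: no H
  1 × C: 1 H
  1 × N: 2 H
  1 × O: 1 H
  1 × O: no H
  Total hydrogens = 23.
Molecular formula: C11H23NO2

C11H23NO2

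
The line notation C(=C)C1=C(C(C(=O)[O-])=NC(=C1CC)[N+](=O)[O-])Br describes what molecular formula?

C10H8BrN2O4-

Heavy atoms from the SMILES: 1 Br, 10 C, 2 N, 4 O.
Implicit hydrogens by atom environment:
  5 × C (aromatic): no H
  2 × C: 2 H each → 4
  2 × O: no H
  2 × O (charge -1): no H
  1 × Br: no H
  1 × C: 3 H
  1 × C: 1 H
  1 × C: no H
  1 × N (aromatic): no H
  1 × N (charge +1): no H
  Total hydrogens = 8.
Net charge -1.
Molecular formula: C10H8BrN2O4-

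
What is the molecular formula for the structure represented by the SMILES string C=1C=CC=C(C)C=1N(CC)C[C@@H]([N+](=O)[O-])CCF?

Heavy atoms from the SMILES: 13 C, 1 F, 2 N, 2 O.
Implicit hydrogens by atom environment:
  4 × C: 2 H each → 8
  4 × C (aromatic): 1 H each → 4
  2 × C: 3 H each → 6
  2 × C (aromatic): no H
  1 × C: 1 H
  1 × F: no H
  1 × N: no H
  1 × N (charge +1): no H
  1 × O: no H
  1 × O (charge -1): no H
  Total hydrogens = 19.
Molecular formula: C13H19FN2O2

C13H19FN2O2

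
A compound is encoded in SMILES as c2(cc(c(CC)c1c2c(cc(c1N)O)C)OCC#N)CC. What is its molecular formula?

C17H20N2O2

Heavy atoms from the SMILES: 17 C, 2 N, 2 O.
Implicit hydrogens by atom environment:
  8 × C (aromatic): no H
  3 × C: 3 H each → 9
  3 × C: 2 H each → 6
  2 × C (aromatic): 1 H each → 2
  1 × C: no H
  1 × N: 2 H
  1 × N: no H
  1 × O: 1 H
  1 × O: no H
  Total hydrogens = 20.
Molecular formula: C17H20N2O2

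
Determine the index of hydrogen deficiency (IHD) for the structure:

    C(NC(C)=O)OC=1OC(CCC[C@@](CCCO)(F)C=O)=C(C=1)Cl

5

Molecular formula from the SMILES: C15H21ClFNO5.
DoU = (2C + 2 + N − H − X)/2 = (2·15 + 2 + 1 − 21 − 2)/2 = 10/2 = 5.
(Structurally: 1 ring(s) + 4 π bond(s) = 5.)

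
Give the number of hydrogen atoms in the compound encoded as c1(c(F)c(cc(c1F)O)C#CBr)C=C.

Hydrogens are implicit in SMILES; fill each atom to its normal valence:
  5 × C (aromatic): no H
  2 × C: no H
  2 × F: no H
  1 × Br: no H
  1 × C: 2 H
  1 × C (aromatic): 1 H
  1 × C: 1 H
  1 × O: 1 H
  Total hydrogens = 5.

5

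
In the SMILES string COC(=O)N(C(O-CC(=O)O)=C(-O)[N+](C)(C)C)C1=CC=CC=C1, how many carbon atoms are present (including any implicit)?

15

The symbol for carbon appears 15 times in the SMILES.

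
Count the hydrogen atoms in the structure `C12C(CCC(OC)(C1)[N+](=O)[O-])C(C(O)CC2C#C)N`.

20

Hydrogens are implicit in SMILES; fill each atom to its normal valence:
  6 × C: 1 H each → 6
  4 × C: 2 H each → 8
  2 × C: no H
  2 × O: no H
  1 × C: 3 H
  1 × N: 2 H
  1 × N (charge +1): no H
  1 × O: 1 H
  1 × O (charge -1): no H
  Total hydrogens = 20.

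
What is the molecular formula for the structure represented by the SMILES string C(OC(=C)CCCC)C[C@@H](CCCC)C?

C14H28O

Heavy atoms from the SMILES: 14 C, 1 O.
Implicit hydrogens by atom environment:
  9 × C: 2 H each → 18
  3 × C: 3 H each → 9
  1 × C: 1 H
  1 × C: no H
  1 × O: no H
  Total hydrogens = 28.
Molecular formula: C14H28O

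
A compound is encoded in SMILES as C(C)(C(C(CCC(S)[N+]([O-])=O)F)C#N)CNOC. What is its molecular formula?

C10H18FN3O3S

Heavy atoms from the SMILES: 10 C, 1 F, 3 N, 3 O, 1 S.
Implicit hydrogens by atom environment:
  4 × C: 1 H each → 4
  3 × C: 2 H each → 6
  2 × C: 3 H each → 6
  2 × O: no H
  1 × C: no H
  1 × F: no H
  1 × N: 1 H
  1 × N (charge +1): no H
  1 × N: no H
  1 × O (charge -1): no H
  1 × S: 1 H
  Total hydrogens = 18.
Molecular formula: C10H18FN3O3S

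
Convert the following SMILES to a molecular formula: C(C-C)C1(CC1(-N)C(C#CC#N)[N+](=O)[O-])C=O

C11H13N3O3

Heavy atoms from the SMILES: 11 C, 3 N, 3 O.
Implicit hydrogens by atom environment:
  5 × C: no H
  3 × C: 2 H each → 6
  2 × C: 1 H each → 2
  2 × O: no H
  1 × C: 3 H
  1 × N: 2 H
  1 × N (charge +1): no H
  1 × N: no H
  1 × O (charge -1): no H
  Total hydrogens = 13.
Molecular formula: C11H13N3O3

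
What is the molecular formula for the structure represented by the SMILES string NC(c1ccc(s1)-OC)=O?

Heavy atoms from the SMILES: 6 C, 1 N, 2 O, 1 S.
Implicit hydrogens by atom environment:
  2 × C (aromatic): 1 H each → 2
  2 × C (aromatic): no H
  2 × O: no H
  1 × C: 3 H
  1 × C: no H
  1 × N: 2 H
  1 × S (aromatic): no H
  Total hydrogens = 7.
Molecular formula: C6H7NO2S

C6H7NO2S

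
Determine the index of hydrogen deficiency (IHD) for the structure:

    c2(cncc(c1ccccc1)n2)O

8

Molecular formula from the SMILES: C10H8N2O.
DoU = (2C + 2 + N − H − X)/2 = (2·10 + 2 + 2 − 8 − 0)/2 = 16/2 = 8.
(Structurally: 2 ring(s) + 6 π bond(s) = 8.)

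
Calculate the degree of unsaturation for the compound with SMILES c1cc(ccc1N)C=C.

Molecular formula from the SMILES: C8H9N.
DoU = (2C + 2 + N − H − X)/2 = (2·8 + 2 + 1 − 9 − 0)/2 = 10/2 = 5.
(Structurally: 1 ring(s) + 4 π bond(s) = 5.)

5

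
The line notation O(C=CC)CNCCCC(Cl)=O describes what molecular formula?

C8H14ClNO2

Heavy atoms from the SMILES: 8 C, 1 Cl, 1 N, 2 O.
Implicit hydrogens by atom environment:
  4 × C: 2 H each → 8
  2 × C: 1 H each → 2
  2 × O: no H
  1 × C: 3 H
  1 × C: no H
  1 × Cl: no H
  1 × N: 1 H
  Total hydrogens = 14.
Molecular formula: C8H14ClNO2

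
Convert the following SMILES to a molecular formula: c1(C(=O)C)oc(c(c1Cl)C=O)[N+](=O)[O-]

C7H4ClNO5

Heavy atoms from the SMILES: 7 C, 1 Cl, 1 N, 5 O.
Implicit hydrogens by atom environment:
  4 × C (aromatic): no H
  3 × O: no H
  1 × C: 3 H
  1 × C: 1 H
  1 × C: no H
  1 × Cl: no H
  1 × N (charge +1): no H
  1 × O (aromatic): no H
  1 × O (charge -1): no H
  Total hydrogens = 4.
Molecular formula: C7H4ClNO5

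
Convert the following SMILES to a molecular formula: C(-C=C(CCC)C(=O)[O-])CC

C9H15O2-

Heavy atoms from the SMILES: 9 C, 2 O.
Implicit hydrogens by atom environment:
  4 × C: 2 H each → 8
  2 × C: 3 H each → 6
  2 × C: no H
  1 × C: 1 H
  1 × O: no H
  1 × O (charge -1): no H
  Total hydrogens = 15.
Net charge -1.
Molecular formula: C9H15O2-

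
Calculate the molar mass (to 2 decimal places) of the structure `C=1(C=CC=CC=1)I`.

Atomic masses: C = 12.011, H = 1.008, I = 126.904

Molecular formula: C6H5I.
M = 6×12.011 + 5×1.008 + 1×126.904 = 204.01 g/mol.

204.01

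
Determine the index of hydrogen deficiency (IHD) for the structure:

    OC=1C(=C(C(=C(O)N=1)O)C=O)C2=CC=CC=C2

Molecular formula from the SMILES: C12H9NO4.
DoU = (2C + 2 + N − H − X)/2 = (2·12 + 2 + 1 − 9 − 0)/2 = 18/2 = 9.
(Structurally: 2 ring(s) + 7 π bond(s) = 9.)

9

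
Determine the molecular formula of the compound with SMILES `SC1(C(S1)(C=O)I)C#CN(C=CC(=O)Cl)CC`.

Heavy atoms from the SMILES: 10 C, 1 Cl, 1 I, 1 N, 2 O, 2 S.
Implicit hydrogens by atom environment:
  5 × C: no H
  3 × C: 1 H each → 3
  2 × O: no H
  1 × C: 3 H
  1 × C: 2 H
  1 × Cl: no H
  1 × I: no H
  1 × N: no H
  1 × S: 1 H
  1 × S: no H
  Total hydrogens = 9.
Molecular formula: C10H9ClINO2S2

C10H9ClINO2S2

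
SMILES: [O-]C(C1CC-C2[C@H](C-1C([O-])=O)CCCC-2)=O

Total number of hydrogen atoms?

Hydrogens are implicit in SMILES; fill each atom to its normal valence:
  6 × C: 2 H each → 12
  4 × C: 1 H each → 4
  2 × C: no H
  2 × O: no H
  2 × O (charge -1): no H
  Total hydrogens = 16.

16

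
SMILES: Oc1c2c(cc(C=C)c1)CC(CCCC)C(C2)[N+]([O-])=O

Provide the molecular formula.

C16H21NO3

Heavy atoms from the SMILES: 16 C, 1 N, 3 O.
Implicit hydrogens by atom environment:
  6 × C: 2 H each → 12
  4 × C (aromatic): no H
  3 × C: 1 H each → 3
  2 × C (aromatic): 1 H each → 2
  1 × C: 3 H
  1 × N (charge +1): no H
  1 × O: 1 H
  1 × O: no H
  1 × O (charge -1): no H
  Total hydrogens = 21.
Molecular formula: C16H21NO3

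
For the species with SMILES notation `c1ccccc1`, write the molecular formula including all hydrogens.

Heavy atoms from the SMILES: 6 C.
Implicit hydrogens by atom environment:
  6 × C (aromatic): 1 H each → 6
  Total hydrogens = 6.
Molecular formula: C6H6

C6H6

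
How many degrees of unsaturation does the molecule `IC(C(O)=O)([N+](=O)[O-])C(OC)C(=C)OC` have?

3

Molecular formula from the SMILES: C7H10INO6.
DoU = (2C + 2 + N − H − X)/2 = (2·7 + 2 + 1 − 10 − 1)/2 = 6/2 = 3.
(Structurally: 0 ring(s) + 3 π bond(s) = 3.)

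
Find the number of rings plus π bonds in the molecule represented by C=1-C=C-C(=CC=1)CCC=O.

5

Molecular formula from the SMILES: C9H10O.
DoU = (2C + 2 + N − H − X)/2 = (2·9 + 2 + 0 − 10 − 0)/2 = 10/2 = 5.
(Structurally: 1 ring(s) + 4 π bond(s) = 5.)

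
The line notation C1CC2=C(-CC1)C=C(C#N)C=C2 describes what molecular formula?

Heavy atoms from the SMILES: 11 C, 1 N.
Implicit hydrogens by atom environment:
  4 × C: 2 H each → 8
  3 × C (aromatic): 1 H each → 3
  3 × C (aromatic): no H
  1 × C: no H
  1 × N: no H
  Total hydrogens = 11.
Molecular formula: C11H11N

C11H11N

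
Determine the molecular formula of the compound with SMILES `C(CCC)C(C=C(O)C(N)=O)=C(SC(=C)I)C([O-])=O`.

C12H15INO4S-

Heavy atoms from the SMILES: 12 C, 1 I, 1 N, 4 O, 1 S.
Implicit hydrogens by atom environment:
  6 × C: no H
  4 × C: 2 H each → 8
  2 × O: no H
  1 × C: 3 H
  1 × C: 1 H
  1 × I: no H
  1 × N: 2 H
  1 × O: 1 H
  1 × O (charge -1): no H
  1 × S: no H
  Total hydrogens = 15.
Net charge -1.
Molecular formula: C12H15INO4S-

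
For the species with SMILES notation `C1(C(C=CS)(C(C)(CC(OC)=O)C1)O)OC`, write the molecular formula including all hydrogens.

C11H18O4S

Heavy atoms from the SMILES: 11 C, 4 O, 1 S.
Implicit hydrogens by atom environment:
  3 × C: 3 H each → 9
  3 × C: 1 H each → 3
  3 × C: no H
  3 × O: no H
  2 × C: 2 H each → 4
  1 × O: 1 H
  1 × S: 1 H
  Total hydrogens = 18.
Molecular formula: C11H18O4S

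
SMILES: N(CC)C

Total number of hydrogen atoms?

Hydrogens are implicit in SMILES; fill each atom to its normal valence:
  2 × C: 3 H each → 6
  1 × C: 2 H
  1 × N: 1 H
  Total hydrogens = 9.

9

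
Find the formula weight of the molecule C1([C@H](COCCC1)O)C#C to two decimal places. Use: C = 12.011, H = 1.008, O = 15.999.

Molecular formula: C8H12O2.
M = 8×12.011 + 12×1.008 + 2×15.999 = 140.18 g/mol.

140.18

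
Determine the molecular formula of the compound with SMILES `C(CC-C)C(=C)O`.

Heavy atoms from the SMILES: 6 C, 1 O.
Implicit hydrogens by atom environment:
  4 × C: 2 H each → 8
  1 × C: 3 H
  1 × C: no H
  1 × O: 1 H
  Total hydrogens = 12.
Molecular formula: C6H12O

C6H12O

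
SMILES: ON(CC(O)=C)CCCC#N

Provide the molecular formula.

Heavy atoms from the SMILES: 7 C, 2 N, 2 O.
Implicit hydrogens by atom environment:
  5 × C: 2 H each → 10
  2 × C: no H
  2 × N: no H
  2 × O: 1 H each → 2
  Total hydrogens = 12.
Molecular formula: C7H12N2O2

C7H12N2O2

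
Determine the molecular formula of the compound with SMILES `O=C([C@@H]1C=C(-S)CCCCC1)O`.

C9H14O2S

Heavy atoms from the SMILES: 9 C, 2 O, 1 S.
Implicit hydrogens by atom environment:
  5 × C: 2 H each → 10
  2 × C: 1 H each → 2
  2 × C: no H
  1 × O: 1 H
  1 × O: no H
  1 × S: 1 H
  Total hydrogens = 14.
Molecular formula: C9H14O2S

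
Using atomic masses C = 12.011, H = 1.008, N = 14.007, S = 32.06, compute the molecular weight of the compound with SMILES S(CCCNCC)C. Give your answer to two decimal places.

133.25

Molecular formula: C6H15NS.
M = 6×12.011 + 15×1.008 + 1×14.007 + 1×32.06 = 133.25 g/mol.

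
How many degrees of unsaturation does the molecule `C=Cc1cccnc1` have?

Molecular formula from the SMILES: C7H7N.
DoU = (2C + 2 + N − H − X)/2 = (2·7 + 2 + 1 − 7 − 0)/2 = 10/2 = 5.
(Structurally: 1 ring(s) + 4 π bond(s) = 5.)

5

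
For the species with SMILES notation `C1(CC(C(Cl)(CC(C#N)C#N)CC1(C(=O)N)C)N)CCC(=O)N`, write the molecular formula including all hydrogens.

C15H22ClN5O2

Heavy atoms from the SMILES: 15 C, 1 Cl, 5 N, 2 O.
Implicit hydrogens by atom environment:
  6 × C: no H
  5 × C: 2 H each → 10
  3 × C: 1 H each → 3
  3 × N: 2 H each → 6
  2 × N: no H
  2 × O: no H
  1 × C: 3 H
  1 × Cl: no H
  Total hydrogens = 22.
Molecular formula: C15H22ClN5O2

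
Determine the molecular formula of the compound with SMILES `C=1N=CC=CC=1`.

C5H5N

Heavy atoms from the SMILES: 5 C, 1 N.
Implicit hydrogens by atom environment:
  5 × C (aromatic): 1 H each → 5
  1 × N (aromatic): no H
  Total hydrogens = 5.
Molecular formula: C5H5N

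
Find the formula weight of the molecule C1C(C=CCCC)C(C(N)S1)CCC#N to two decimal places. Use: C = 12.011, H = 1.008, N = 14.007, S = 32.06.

Molecular formula: C12H20N2S.
M = 12×12.011 + 20×1.008 + 2×14.007 + 1×32.06 = 224.37 g/mol.

224.37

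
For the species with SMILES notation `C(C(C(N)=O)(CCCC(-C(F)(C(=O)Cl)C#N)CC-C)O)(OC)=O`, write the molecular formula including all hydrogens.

Heavy atoms from the SMILES: 14 C, 1 Cl, 1 F, 2 N, 5 O.
Implicit hydrogens by atom environment:
  6 × C: no H
  5 × C: 2 H each → 10
  4 × O: no H
  2 × C: 3 H each → 6
  1 × C: 1 H
  1 × Cl: no H
  1 × F: no H
  1 × N: 2 H
  1 × N: no H
  1 × O: 1 H
  Total hydrogens = 20.
Molecular formula: C14H20ClFN2O5

C14H20ClFN2O5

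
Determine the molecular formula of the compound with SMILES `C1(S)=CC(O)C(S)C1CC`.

C7H12OS2

Heavy atoms from the SMILES: 7 C, 1 O, 2 S.
Implicit hydrogens by atom environment:
  4 × C: 1 H each → 4
  2 × S: 1 H each → 2
  1 × C: 3 H
  1 × C: 2 H
  1 × C: no H
  1 × O: 1 H
  Total hydrogens = 12.
Molecular formula: C7H12OS2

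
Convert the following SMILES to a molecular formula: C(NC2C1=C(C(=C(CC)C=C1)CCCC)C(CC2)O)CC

C19H31NO

Heavy atoms from the SMILES: 19 C, 1 N, 1 O.
Implicit hydrogens by atom environment:
  8 × C: 2 H each → 16
  4 × C (aromatic): no H
  3 × C: 3 H each → 9
  2 × C (aromatic): 1 H each → 2
  2 × C: 1 H each → 2
  1 × N: 1 H
  1 × O: 1 H
  Total hydrogens = 31.
Molecular formula: C19H31NO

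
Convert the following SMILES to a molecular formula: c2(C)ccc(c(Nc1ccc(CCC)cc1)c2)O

C16H19NO

Heavy atoms from the SMILES: 16 C, 1 N, 1 O.
Implicit hydrogens by atom environment:
  7 × C (aromatic): 1 H each → 7
  5 × C (aromatic): no H
  2 × C: 3 H each → 6
  2 × C: 2 H each → 4
  1 × N: 1 H
  1 × O: 1 H
  Total hydrogens = 19.
Molecular formula: C16H19NO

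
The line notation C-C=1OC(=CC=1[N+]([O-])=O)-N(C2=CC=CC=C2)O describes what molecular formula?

C11H10N2O4

Heavy atoms from the SMILES: 11 C, 2 N, 4 O.
Implicit hydrogens by atom environment:
  6 × C (aromatic): 1 H each → 6
  4 × C (aromatic): no H
  1 × C: 3 H
  1 × N: no H
  1 × N (charge +1): no H
  1 × O: 1 H
  1 × O (aromatic): no H
  1 × O: no H
  1 × O (charge -1): no H
  Total hydrogens = 10.
Molecular formula: C11H10N2O4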